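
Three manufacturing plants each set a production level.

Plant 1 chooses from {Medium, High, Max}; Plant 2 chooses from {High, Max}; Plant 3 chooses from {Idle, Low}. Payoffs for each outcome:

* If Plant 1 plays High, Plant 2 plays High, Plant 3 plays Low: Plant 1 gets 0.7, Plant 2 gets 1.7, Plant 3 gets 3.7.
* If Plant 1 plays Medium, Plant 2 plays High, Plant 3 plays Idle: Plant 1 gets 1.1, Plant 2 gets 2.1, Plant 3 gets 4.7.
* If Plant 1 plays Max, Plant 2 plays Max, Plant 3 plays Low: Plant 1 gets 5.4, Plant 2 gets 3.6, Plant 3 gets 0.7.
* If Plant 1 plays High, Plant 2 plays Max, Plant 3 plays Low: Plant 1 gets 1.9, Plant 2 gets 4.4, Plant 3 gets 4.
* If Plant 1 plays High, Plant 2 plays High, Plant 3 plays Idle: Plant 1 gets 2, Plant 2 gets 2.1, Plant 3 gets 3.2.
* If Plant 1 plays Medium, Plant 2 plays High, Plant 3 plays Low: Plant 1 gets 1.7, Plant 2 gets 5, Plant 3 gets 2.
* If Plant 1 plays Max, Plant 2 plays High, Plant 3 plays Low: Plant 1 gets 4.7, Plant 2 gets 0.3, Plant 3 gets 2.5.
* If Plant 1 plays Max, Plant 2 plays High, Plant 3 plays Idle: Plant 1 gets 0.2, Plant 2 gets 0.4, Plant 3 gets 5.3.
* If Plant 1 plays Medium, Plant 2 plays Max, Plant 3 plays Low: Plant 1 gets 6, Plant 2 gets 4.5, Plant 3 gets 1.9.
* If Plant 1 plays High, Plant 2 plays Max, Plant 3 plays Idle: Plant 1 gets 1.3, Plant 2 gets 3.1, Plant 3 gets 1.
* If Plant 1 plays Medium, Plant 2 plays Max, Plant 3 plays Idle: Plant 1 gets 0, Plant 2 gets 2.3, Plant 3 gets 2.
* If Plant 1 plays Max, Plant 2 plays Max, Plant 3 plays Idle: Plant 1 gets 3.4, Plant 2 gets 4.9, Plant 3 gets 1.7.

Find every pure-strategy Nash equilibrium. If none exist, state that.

Pure NE: (Max, Max, Idle)

Mark each player's best response to every combination of opponents' strategies; a profile where every player is best-responding is a pure Nash equilibrium.
Plant 1 against (High, Idle): payoffs 1.1, 2, 0.2 → best response High.
Plant 1 against (High, Low): payoffs 1.7, 0.7, 4.7 → best response Max.
Plant 1 against (Max, Idle): payoffs 0, 1.3, 3.4 → best response Max.
Plant 1 against (Max, Low): payoffs 6, 1.9, 5.4 → best response Medium.
Plant 2 against (Medium, Idle): payoffs 2.1, 2.3 → best response Max.
Plant 2 against (Medium, Low): payoffs 5, 4.5 → best response High.
Plant 2 against (High, Idle): payoffs 2.1, 3.1 → best response Max.
Plant 2 against (High, Low): payoffs 1.7, 4.4 → best response Max.
Plant 2 against (Max, Idle): payoffs 0.4, 4.9 → best response Max.
Plant 2 against (Max, Low): payoffs 0.3, 3.6 → best response Max.
Plant 3 against (Medium, High): payoffs 4.7, 2 → best response Idle.
Plant 3 against (Medium, Max): payoffs 2, 1.9 → best response Idle.
Plant 3 against (High, High): payoffs 3.2, 3.7 → best response Low.
Plant 3 against (High, Max): payoffs 1, 4 → best response Low.
Plant 3 against (Max, High): payoffs 5.3, 2.5 → best response Idle.
Plant 3 against (Max, Max): payoffs 1.7, 0.7 → best response Idle.
Mutual best responses: (Max, Max, Idle).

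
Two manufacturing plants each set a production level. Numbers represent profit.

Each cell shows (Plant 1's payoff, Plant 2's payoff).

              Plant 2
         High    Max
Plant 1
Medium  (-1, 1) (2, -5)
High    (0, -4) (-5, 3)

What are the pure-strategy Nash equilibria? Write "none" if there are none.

No pure-strategy Nash equilibrium.

Plant 1 against High: payoffs -1, 0 → best response High.
Plant 1 against Max: payoffs 2, -5 → best response Medium.
Plant 2 against Medium: payoffs 1, -5 → best response High.
Plant 2 against High: payoffs -4, 3 → best response Max.
No profile is a mutual best response for all players.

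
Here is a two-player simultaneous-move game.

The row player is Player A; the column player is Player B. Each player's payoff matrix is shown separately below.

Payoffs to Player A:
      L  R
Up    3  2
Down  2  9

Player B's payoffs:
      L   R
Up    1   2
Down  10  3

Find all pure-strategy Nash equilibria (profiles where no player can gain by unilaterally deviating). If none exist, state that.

none

(Up, L): Player B can switch to R (1 → 2). Not NE.
(Up, R): Player A can switch to Down (2 → 9). Not NE.
(Down, L): Player A can switch to Up (2 → 3). Not NE.
(Down, R): Player B can switch to L (3 → 10). Not NE.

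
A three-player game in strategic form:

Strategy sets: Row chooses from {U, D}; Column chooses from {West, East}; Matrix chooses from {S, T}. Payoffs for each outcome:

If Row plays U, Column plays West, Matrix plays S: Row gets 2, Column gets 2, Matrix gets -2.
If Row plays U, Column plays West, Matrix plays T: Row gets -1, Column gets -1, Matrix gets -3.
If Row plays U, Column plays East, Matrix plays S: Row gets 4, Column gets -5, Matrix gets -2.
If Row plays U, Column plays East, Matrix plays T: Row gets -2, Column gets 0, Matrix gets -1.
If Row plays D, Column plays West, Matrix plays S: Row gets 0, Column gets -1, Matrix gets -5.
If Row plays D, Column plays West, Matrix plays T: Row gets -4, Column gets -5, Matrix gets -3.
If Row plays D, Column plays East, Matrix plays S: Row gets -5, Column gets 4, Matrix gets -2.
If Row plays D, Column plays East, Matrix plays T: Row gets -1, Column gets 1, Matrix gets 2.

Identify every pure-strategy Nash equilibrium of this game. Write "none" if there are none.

The pure Nash equilibria are (U, West, S); (D, East, T).

Row against (West, S): payoffs 2, 0 → best response U.
Row against (West, T): payoffs -1, -4 → best response U.
Row against (East, S): payoffs 4, -5 → best response U.
Row against (East, T): payoffs -2, -1 → best response D.
Column against (U, S): payoffs 2, -5 → best response West.
Column against (U, T): payoffs -1, 0 → best response East.
Column against (D, S): payoffs -1, 4 → best response East.
Column against (D, T): payoffs -5, 1 → best response East.
Matrix against (U, West): payoffs -2, -3 → best response S.
Matrix against (U, East): payoffs -2, -1 → best response T.
Matrix against (D, West): payoffs -5, -3 → best response T.
Matrix against (D, East): payoffs -2, 2 → best response T.
Mutual best responses: (U, West, S); (D, East, T).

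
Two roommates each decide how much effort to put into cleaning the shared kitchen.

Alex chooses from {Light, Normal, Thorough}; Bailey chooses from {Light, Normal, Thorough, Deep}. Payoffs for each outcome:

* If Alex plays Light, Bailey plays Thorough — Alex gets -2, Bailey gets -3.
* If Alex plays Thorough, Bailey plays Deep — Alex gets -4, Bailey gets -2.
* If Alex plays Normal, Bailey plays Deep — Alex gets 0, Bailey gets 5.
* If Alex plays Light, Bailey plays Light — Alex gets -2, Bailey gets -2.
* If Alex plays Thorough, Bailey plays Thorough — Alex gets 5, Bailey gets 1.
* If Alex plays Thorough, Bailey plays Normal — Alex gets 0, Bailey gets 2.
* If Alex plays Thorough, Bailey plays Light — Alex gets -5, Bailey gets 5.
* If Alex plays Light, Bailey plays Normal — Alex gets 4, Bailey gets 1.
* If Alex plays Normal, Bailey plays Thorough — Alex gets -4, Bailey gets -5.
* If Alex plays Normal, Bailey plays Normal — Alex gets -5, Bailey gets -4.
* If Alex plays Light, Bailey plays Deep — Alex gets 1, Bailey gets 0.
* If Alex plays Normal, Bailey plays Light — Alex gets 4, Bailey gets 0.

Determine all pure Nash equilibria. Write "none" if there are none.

Check each profile: it is a Nash equilibrium iff no player can strictly gain by switching unilaterally.
(Light, Light): Alex can switch to Normal (-2 → 4). Not NE.
(Light, Normal): Alex gets 4, best alternative 0; Bailey gets 1, best alternative 0. No profitable deviation — NE.
(Light, Thorough): Alex can switch to Thorough (-2 → 5). Not NE.
(Light, Deep): Bailey can switch to Normal (0 → 1). Not NE.
(Normal, Light): Bailey can switch to Deep (0 → 5). Not NE.
(Normal, Normal): Alex can switch to Light (-5 → 4). Not NE.
(Normal, Thorough): Alex can switch to Light (-4 → -2). Not NE.
(Normal, Deep): Alex can switch to Light (0 → 1). Not NE.
(Thorough, Light): Alex can switch to Light (-5 → -2). Not NE.
(Thorough, Normal): Alex can switch to Light (0 → 4). Not NE.
(Thorough, Thorough): Bailey can switch to Light (1 → 5). Not NE.
(Thorough, Deep): Alex can switch to Light (-4 → 1). Not NE.

The unique pure-strategy Nash equilibrium is (Light, Normal).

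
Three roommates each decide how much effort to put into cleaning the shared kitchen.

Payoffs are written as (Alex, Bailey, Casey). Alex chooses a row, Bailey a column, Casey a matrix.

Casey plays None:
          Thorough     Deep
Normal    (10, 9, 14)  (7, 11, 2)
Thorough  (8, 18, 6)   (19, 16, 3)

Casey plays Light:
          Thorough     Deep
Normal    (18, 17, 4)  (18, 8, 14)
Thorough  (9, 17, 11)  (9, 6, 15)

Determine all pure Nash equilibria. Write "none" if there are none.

No pure-strategy Nash equilibrium.

Alex against (Thorough, None): payoffs 10, 8 → best response Normal.
Alex against (Thorough, Light): payoffs 18, 9 → best response Normal.
Alex against (Deep, None): payoffs 7, 19 → best response Thorough.
Alex against (Deep, Light): payoffs 18, 9 → best response Normal.
Bailey against (Normal, None): payoffs 9, 11 → best response Deep.
Bailey against (Normal, Light): payoffs 17, 8 → best response Thorough.
Bailey against (Thorough, None): payoffs 18, 16 → best response Thorough.
Bailey against (Thorough, Light): payoffs 17, 6 → best response Thorough.
Casey against (Normal, Thorough): payoffs 14, 4 → best response None.
Casey against (Normal, Deep): payoffs 2, 14 → best response Light.
Casey against (Thorough, Thorough): payoffs 6, 11 → best response Light.
Casey against (Thorough, Deep): payoffs 3, 15 → best response Light.
No profile is a mutual best response for all players.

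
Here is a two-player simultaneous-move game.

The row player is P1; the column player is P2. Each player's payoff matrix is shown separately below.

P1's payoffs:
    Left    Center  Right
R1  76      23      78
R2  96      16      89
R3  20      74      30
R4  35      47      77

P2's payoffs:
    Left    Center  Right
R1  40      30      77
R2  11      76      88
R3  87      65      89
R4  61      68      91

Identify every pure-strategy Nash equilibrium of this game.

Pure NE: (R2, Right)

(R1, Left): P1 can switch to R2 (76 → 96). Not NE.
(R1, Center): P1 can switch to R3 (23 → 74). Not NE.
(R1, Right): P1 can switch to R2 (78 → 89). Not NE.
(R2, Left): P2 can switch to Center (11 → 76). Not NE.
(R2, Center): P1 can switch to R1 (16 → 23). Not NE.
(R2, Right): P1 gets 89, best alternative 78; P2 gets 88, best alternative 76. No profitable deviation — NE.
(R3, Left): P1 can switch to R1 (20 → 76). Not NE.
(The remaining 5 profiles each have a profitable deviation by the same check.)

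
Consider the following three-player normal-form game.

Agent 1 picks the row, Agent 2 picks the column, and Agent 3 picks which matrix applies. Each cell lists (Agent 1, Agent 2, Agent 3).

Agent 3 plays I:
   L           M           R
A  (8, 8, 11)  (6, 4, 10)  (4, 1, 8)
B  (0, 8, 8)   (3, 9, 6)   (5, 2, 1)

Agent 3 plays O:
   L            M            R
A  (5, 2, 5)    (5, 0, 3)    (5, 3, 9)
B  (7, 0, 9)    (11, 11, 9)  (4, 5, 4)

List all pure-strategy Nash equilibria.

Agent 1 against (L, I): payoffs 8, 0 → best response A.
Agent 1 against (L, O): payoffs 5, 7 → best response B.
Agent 1 against (M, I): payoffs 6, 3 → best response A.
Agent 1 against (M, O): payoffs 5, 11 → best response B.
Agent 1 against (R, I): payoffs 4, 5 → best response B.
Agent 1 against (R, O): payoffs 5, 4 → best response A.
Agent 2 against (A, I): payoffs 8, 4, 1 → best response L.
Agent 2 against (A, O): payoffs 2, 0, 3 → best response R.
Agent 2 against (B, I): payoffs 8, 9, 2 → best response M.
Agent 2 against (B, O): payoffs 0, 11, 5 → best response M.
Agent 3 against (A, L): payoffs 11, 5 → best response I.
Agent 3 against (A, M): payoffs 10, 3 → best response I.
Agent 3 against (A, R): payoffs 8, 9 → best response O.
Agent 3 against (B, L): payoffs 8, 9 → best response O.
Agent 3 against (B, M): payoffs 6, 9 → best response O.
Agent 3 against (B, R): payoffs 1, 4 → best response O.
Mutual best responses: (A, L, I); (A, R, O); (B, M, O).

(A, L, I) and (A, R, O) and (B, M, O)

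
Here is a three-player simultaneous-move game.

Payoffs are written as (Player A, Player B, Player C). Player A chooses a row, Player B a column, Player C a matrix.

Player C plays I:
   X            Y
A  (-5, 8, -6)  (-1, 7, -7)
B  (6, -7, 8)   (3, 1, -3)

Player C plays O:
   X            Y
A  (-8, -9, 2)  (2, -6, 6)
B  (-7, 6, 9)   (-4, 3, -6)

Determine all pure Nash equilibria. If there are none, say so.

(A, Y, O); (B, X, O); (B, Y, I)

Check each profile: it is a Nash equilibrium iff no player can strictly gain by switching unilaterally.
(A, X, I): Player A can switch to B (-5 → 6). Not NE.
(A, X, O): Player A can switch to B (-8 → -7). Not NE.
(A, Y, I): Player A can switch to B (-1 → 3). Not NE.
(A, Y, O): Player A gets 2, best alternative -4; Player B gets -6, best alternative -9; Player C gets 6, best alternative -7. No profitable deviation — NE.
(B, X, I): Player B can switch to Y (-7 → 1). Not NE.
(B, X, O): Player A gets -7, best alternative -8; Player B gets 6, best alternative 3; Player C gets 9, best alternative 8. No profitable deviation — NE.
(B, Y, I): Player A gets 3, best alternative -1; Player B gets 1, best alternative -7; Player C gets -3, best alternative -6. No profitable deviation — NE.
(B, Y, O): Player A can switch to A (-4 → 2). Not NE.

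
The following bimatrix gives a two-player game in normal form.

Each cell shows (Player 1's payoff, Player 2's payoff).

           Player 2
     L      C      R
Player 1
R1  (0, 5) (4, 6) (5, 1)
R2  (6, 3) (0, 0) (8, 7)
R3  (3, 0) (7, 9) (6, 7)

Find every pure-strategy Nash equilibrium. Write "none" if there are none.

Player 1 against L: payoffs 0, 6, 3 → best response R2.
Player 1 against C: payoffs 4, 0, 7 → best response R3.
Player 1 against R: payoffs 5, 8, 6 → best response R2.
Player 2 against R1: payoffs 5, 6, 1 → best response C.
Player 2 against R2: payoffs 3, 0, 7 → best response R.
Player 2 against R3: payoffs 0, 9, 7 → best response C.
Mutual best responses: (R2, R); (R3, C).

The pure Nash equilibria are (R2, R), (R3, C).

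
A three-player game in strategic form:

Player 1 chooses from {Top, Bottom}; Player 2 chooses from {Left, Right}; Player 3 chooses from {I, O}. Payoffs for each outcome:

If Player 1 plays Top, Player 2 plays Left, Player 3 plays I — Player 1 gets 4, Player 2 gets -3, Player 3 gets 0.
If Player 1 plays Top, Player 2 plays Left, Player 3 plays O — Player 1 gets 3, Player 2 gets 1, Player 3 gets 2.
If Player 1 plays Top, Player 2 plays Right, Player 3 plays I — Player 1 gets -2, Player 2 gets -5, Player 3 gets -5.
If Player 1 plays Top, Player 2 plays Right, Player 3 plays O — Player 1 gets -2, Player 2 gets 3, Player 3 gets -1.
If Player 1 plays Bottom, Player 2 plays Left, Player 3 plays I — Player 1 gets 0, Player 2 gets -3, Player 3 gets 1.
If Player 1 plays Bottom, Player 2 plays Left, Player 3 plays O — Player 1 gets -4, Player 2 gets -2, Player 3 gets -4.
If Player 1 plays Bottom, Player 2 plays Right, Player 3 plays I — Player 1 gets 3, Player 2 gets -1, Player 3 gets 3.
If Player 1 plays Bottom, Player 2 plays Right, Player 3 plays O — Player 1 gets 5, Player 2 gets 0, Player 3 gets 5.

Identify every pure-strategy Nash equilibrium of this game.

Pure NE: (Bottom, Right, O)

For each player, find the best response to each opponent profile; mutual best responses are the pure NE.
Player 1 against (Left, I): payoffs 4, 0 → best response Top.
Player 1 against (Left, O): payoffs 3, -4 → best response Top.
Player 1 against (Right, I): payoffs -2, 3 → best response Bottom.
Player 1 against (Right, O): payoffs -2, 5 → best response Bottom.
Player 2 against (Top, I): payoffs -3, -5 → best response Left.
Player 2 against (Top, O): payoffs 1, 3 → best response Right.
Player 2 against (Bottom, I): payoffs -3, -1 → best response Right.
Player 2 against (Bottom, O): payoffs -2, 0 → best response Right.
Player 3 against (Top, Left): payoffs 0, 2 → best response O.
Player 3 against (Top, Right): payoffs -5, -1 → best response O.
Player 3 against (Bottom, Left): payoffs 1, -4 → best response I.
Player 3 against (Bottom, Right): payoffs 3, 5 → best response O.
Mutual best responses: (Bottom, Right, O).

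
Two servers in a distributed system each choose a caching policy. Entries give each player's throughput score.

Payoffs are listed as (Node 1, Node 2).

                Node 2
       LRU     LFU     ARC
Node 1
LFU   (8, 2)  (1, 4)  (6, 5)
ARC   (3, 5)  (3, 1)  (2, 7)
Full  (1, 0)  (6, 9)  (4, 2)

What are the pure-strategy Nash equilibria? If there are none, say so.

Check each profile: it is a Nash equilibrium iff no player can strictly gain by switching unilaterally.
(LFU, LRU): Node 2 can switch to LFU (2 → 4). Not NE.
(LFU, LFU): Node 1 can switch to ARC (1 → 3). Not NE.
(LFU, ARC): Node 1 gets 6, best alternative 4; Node 2 gets 5, best alternative 4. No profitable deviation — NE.
(ARC, LRU): Node 1 can switch to LFU (3 → 8). Not NE.
(ARC, LFU): Node 1 can switch to Full (3 → 6). Not NE.
(ARC, ARC): Node 1 can switch to LFU (2 → 6). Not NE.
(Full, LRU): Node 1 can switch to LFU (1 → 8). Not NE.
(Full, LFU): Node 1 gets 6, best alternative 3; Node 2 gets 9, best alternative 2. No profitable deviation — NE.
(The remaining 1 profile has a profitable deviation by the same check.)

Pure-strategy Nash equilibria: (LFU, ARC), (Full, LFU)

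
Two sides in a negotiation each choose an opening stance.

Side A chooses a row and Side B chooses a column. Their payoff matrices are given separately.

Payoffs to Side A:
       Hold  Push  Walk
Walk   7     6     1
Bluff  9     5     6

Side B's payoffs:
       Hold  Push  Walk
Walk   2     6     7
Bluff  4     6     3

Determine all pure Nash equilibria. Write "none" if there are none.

This game has no pure Nash equilibrium.

Side A against Hold: payoffs 7, 9 → best response Bluff.
Side A against Push: payoffs 6, 5 → best response Walk.
Side A against Walk: payoffs 1, 6 → best response Bluff.
Side B against Walk: payoffs 2, 6, 7 → best response Walk.
Side B against Bluff: payoffs 4, 6, 3 → best response Push.
No profile is a mutual best response for all players.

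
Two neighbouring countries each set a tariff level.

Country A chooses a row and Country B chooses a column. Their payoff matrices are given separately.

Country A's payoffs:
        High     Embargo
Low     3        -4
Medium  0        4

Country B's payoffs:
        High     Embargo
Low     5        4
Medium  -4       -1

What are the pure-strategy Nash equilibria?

(Low, High): Country A gets 3, best alternative 0; Country B gets 5, best alternative 4. No profitable deviation — NE.
(Low, Embargo): Country A can switch to Medium (-4 → 4). Not NE.
(Medium, High): Country A can switch to Low (0 → 3). Not NE.
(Medium, Embargo): Country A gets 4, best alternative -4; Country B gets -1, best alternative -4. No profitable deviation — NE.

The pure Nash equilibria are (Low, High), (Medium, Embargo).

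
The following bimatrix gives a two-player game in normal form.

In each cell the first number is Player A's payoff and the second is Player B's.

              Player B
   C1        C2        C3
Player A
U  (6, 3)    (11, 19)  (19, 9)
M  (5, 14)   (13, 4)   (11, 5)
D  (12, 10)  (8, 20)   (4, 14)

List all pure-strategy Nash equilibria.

For each strategy profile, look for a profitable unilateral deviation.
(U, C1): Player A can switch to D (6 → 12). Not NE.
(U, C2): Player A can switch to M (11 → 13). Not NE.
(U, C3): Player B can switch to C2 (9 → 19). Not NE.
(M, C1): Player A can switch to U (5 → 6). Not NE.
(M, C2): Player B can switch to C1 (4 → 14). Not NE.
(M, C3): Player A can switch to U (11 → 19). Not NE.
(D, C1): Player B can switch to C2 (10 → 20). Not NE.
(D, C2): Player A can switch to U (8 → 11). Not NE.
(The remaining 1 profile has a profitable deviation by the same check.)

No pure-strategy Nash equilibrium.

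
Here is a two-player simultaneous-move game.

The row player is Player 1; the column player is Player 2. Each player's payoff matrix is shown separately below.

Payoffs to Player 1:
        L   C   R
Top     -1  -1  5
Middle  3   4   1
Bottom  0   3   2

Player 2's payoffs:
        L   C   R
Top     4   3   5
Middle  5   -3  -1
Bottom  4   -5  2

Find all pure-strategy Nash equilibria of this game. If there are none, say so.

(Top, R), (Middle, L)

Player 1 against L: payoffs -1, 3, 0 → best response Middle.
Player 1 against C: payoffs -1, 4, 3 → best response Middle.
Player 1 against R: payoffs 5, 1, 2 → best response Top.
Player 2 against Top: payoffs 4, 3, 5 → best response R.
Player 2 against Middle: payoffs 5, -3, -1 → best response L.
Player 2 against Bottom: payoffs 4, -5, 2 → best response L.
Mutual best responses: (Top, R); (Middle, L).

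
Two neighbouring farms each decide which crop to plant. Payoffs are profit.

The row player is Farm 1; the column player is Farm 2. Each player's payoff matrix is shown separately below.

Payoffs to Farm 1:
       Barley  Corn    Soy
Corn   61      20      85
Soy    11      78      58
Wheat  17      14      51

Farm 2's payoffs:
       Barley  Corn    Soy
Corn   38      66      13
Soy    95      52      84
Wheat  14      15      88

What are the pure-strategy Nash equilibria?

none

(Corn, Barley): Farm 2 can switch to Corn (38 → 66). Not NE.
(Corn, Corn): Farm 1 can switch to Soy (20 → 78). Not NE.
(Corn, Soy): Farm 2 can switch to Barley (13 → 38). Not NE.
(Soy, Barley): Farm 1 can switch to Corn (11 → 61). Not NE.
(Soy, Corn): Farm 2 can switch to Barley (52 → 95). Not NE.
(Soy, Soy): Farm 1 can switch to Corn (58 → 85). Not NE.
(Wheat, Barley): Farm 1 can switch to Corn (17 → 61). Not NE.
(Wheat, Corn): Farm 1 can switch to Corn (14 → 20). Not NE.
(Wheat, Soy): Farm 1 can switch to Corn (51 → 85). Not NE.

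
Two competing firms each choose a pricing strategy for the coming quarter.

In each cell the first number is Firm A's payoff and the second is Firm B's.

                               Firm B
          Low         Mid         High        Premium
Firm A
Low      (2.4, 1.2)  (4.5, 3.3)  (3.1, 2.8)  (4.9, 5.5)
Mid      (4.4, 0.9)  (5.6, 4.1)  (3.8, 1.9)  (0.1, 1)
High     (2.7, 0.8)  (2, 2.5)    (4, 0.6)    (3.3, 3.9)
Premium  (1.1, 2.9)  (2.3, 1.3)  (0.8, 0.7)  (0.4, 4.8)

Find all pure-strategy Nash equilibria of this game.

(Low, Premium) and (Mid, Mid)

(Low, Low): Firm A can switch to Mid (2.4 → 4.4). Not NE.
(Low, Mid): Firm A can switch to Mid (4.5 → 5.6). Not NE.
(Low, High): Firm A can switch to Mid (3.1 → 3.8). Not NE.
(Low, Premium): Firm A gets 4.9, best alternative 3.3; Firm B gets 5.5, best alternative 3.3. No profitable deviation — NE.
(Mid, Low): Firm B can switch to Mid (0.9 → 4.1). Not NE.
(Mid, Mid): Firm A gets 5.6, best alternative 4.5; Firm B gets 4.1, best alternative 1.9. No profitable deviation — NE.
(Mid, High): Firm A can switch to High (3.8 → 4). Not NE.
(Mid, Premium): Firm A can switch to Low (0.1 → 4.9). Not NE.
(High, Low): Firm A can switch to Mid (2.7 → 4.4). Not NE.
(High, Mid): Firm A can switch to Low (2 → 4.5). Not NE.
(High, High): Firm B can switch to Low (0.6 → 0.8). Not NE.
(High, Premium): Firm A can switch to Low (3.3 → 4.9). Not NE.
(Premium, Low): Firm A can switch to Low (1.1 → 2.4). Not NE.
(Premium, Mid): Firm A can switch to Low (2.3 → 4.5). Not NE.
(The remaining 2 profiles each have a profitable deviation by the same check.)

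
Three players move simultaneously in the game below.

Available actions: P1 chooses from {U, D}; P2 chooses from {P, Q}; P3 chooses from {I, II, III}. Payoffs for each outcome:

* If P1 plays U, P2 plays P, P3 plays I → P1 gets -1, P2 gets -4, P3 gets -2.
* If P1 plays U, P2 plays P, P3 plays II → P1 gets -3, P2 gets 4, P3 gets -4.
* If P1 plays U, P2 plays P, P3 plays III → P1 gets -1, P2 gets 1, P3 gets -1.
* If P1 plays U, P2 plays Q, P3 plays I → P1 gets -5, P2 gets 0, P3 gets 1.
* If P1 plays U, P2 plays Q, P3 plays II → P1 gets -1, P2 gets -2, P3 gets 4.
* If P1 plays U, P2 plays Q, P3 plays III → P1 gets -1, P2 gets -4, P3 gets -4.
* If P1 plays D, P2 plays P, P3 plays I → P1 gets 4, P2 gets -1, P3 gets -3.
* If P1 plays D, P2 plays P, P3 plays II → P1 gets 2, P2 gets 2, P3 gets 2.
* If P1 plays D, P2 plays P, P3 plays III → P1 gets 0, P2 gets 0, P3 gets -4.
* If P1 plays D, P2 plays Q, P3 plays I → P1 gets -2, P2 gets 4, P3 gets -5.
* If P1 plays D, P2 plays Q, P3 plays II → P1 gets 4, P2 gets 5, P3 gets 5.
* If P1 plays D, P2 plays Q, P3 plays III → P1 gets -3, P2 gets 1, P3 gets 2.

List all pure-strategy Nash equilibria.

P1 against (P, I): payoffs -1, 4 → best response D.
P1 against (P, II): payoffs -3, 2 → best response D.
P1 against (P, III): payoffs -1, 0 → best response D.
P1 against (Q, I): payoffs -5, -2 → best response D.
P1 against (Q, II): payoffs -1, 4 → best response D.
P1 against (Q, III): payoffs -1, -3 → best response U.
P2 against (U, I): payoffs -4, 0 → best response Q.
P2 against (U, II): payoffs 4, -2 → best response P.
P2 against (U, III): payoffs 1, -4 → best response P.
P2 against (D, I): payoffs -1, 4 → best response Q.
P2 against (D, II): payoffs 2, 5 → best response Q.
P2 against (D, III): payoffs 0, 1 → best response Q.
P3 against (U, P): payoffs -2, -4, -1 → best response III.
P3 against (U, Q): payoffs 1, 4, -4 → best response II.
P3 against (D, P): payoffs -3, 2, -4 → best response II.
P3 against (D, Q): payoffs -5, 5, 2 → best response II.
Mutual best responses: (D, Q, II).

The unique pure-strategy Nash equilibrium is (D, Q, II).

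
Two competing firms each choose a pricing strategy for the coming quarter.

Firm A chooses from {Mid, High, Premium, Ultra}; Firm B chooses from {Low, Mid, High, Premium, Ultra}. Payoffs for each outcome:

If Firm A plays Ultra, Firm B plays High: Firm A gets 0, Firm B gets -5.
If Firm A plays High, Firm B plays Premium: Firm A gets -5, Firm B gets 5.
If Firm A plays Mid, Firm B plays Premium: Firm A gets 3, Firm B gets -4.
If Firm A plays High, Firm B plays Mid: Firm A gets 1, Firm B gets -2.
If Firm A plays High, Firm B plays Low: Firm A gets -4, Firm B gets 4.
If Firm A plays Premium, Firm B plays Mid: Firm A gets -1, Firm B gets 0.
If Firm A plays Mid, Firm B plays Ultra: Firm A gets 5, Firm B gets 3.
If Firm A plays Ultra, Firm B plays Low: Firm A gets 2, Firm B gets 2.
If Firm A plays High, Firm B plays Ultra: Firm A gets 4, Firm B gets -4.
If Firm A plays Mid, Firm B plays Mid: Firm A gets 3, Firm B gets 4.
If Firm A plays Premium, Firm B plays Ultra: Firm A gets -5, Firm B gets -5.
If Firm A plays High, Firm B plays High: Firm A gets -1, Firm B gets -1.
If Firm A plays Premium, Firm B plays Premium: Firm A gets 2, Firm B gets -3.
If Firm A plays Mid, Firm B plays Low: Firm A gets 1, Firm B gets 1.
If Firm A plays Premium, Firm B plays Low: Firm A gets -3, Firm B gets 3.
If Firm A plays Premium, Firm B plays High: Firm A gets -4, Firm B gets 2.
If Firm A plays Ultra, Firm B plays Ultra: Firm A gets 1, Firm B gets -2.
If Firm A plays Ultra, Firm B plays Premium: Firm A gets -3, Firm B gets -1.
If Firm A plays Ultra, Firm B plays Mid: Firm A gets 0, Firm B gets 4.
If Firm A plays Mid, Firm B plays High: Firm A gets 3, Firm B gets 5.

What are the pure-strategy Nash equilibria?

Pure NE: (Mid, High)

Check each profile: it is a Nash equilibrium iff no player can strictly gain by switching unilaterally.
(Mid, Low): Firm A can switch to Ultra (1 → 2). Not NE.
(Mid, Mid): Firm B can switch to High (4 → 5). Not NE.
(Mid, High): Firm A gets 3, best alternative 0; Firm B gets 5, best alternative 4. No profitable deviation — NE.
(Mid, Premium): Firm B can switch to Low (-4 → 1). Not NE.
(Mid, Ultra): Firm B can switch to Mid (3 → 4). Not NE.
(High, Low): Firm A can switch to Mid (-4 → 1). Not NE.
(High, Mid): Firm A can switch to Mid (1 → 3). Not NE.
(High, High): Firm A can switch to Mid (-1 → 3). Not NE.
(High, Premium): Firm A can switch to Mid (-5 → 3). Not NE.
(High, Ultra): Firm A can switch to Mid (4 → 5). Not NE.
(Premium, Low): Firm A can switch to Mid (-3 → 1). Not NE.
(Premium, Mid): Firm A can switch to Mid (-1 → 3). Not NE.
(Premium, High): Firm A can switch to Mid (-4 → 3). Not NE.
(The remaining 7 profiles each have a profitable deviation by the same check.)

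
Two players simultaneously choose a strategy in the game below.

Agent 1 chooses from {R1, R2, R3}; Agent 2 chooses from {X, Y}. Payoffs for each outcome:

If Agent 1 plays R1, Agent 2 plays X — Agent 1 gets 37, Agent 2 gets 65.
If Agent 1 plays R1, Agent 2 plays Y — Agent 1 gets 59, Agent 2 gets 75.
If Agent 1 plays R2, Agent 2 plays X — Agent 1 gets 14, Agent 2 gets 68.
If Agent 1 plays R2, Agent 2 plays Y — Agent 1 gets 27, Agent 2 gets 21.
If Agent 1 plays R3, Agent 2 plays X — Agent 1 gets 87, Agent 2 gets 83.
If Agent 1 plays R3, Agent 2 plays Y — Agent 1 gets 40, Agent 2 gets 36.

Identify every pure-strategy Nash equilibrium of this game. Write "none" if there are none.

Mark each player's best response to every combination of opponents' strategies; a profile where every player is best-responding is a pure Nash equilibrium.
Agent 1 against X: payoffs 37, 14, 87 → best response R3.
Agent 1 against Y: payoffs 59, 27, 40 → best response R1.
Agent 2 against R1: payoffs 65, 75 → best response Y.
Agent 2 against R2: payoffs 68, 21 → best response X.
Agent 2 against R3: payoffs 83, 36 → best response X.
Mutual best responses: (R1, Y); (R3, X).

The pure Nash equilibria are (R1, Y), (R3, X).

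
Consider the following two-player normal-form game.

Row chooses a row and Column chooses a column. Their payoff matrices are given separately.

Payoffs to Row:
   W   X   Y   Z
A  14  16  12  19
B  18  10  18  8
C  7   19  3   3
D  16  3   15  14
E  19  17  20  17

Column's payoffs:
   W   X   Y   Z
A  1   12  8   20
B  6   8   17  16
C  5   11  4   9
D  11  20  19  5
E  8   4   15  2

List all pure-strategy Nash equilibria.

Row against W: payoffs 14, 18, 7, 16, 19 → best response E.
Row against X: payoffs 16, 10, 19, 3, 17 → best response C.
Row against Y: payoffs 12, 18, 3, 15, 20 → best response E.
Row against Z: payoffs 19, 8, 3, 14, 17 → best response A.
Column against A: payoffs 1, 12, 8, 20 → best response Z.
Column against B: payoffs 6, 8, 17, 16 → best response Y.
Column against C: payoffs 5, 11, 4, 9 → best response X.
Column against D: payoffs 11, 20, 19, 5 → best response X.
Column against E: payoffs 8, 4, 15, 2 → best response Y.
Mutual best responses: (A, Z); (C, X); (E, Y).

Pure-strategy Nash equilibria: (A, Z) and (C, X) and (E, Y)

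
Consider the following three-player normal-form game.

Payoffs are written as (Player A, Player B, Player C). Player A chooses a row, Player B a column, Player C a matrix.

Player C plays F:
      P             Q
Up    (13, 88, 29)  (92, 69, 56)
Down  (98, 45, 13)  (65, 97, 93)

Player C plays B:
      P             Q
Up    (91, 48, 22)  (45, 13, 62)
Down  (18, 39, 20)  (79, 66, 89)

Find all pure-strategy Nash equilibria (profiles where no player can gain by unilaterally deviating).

There is no pure-strategy Nash equilibrium.

Player A against (P, F): payoffs 13, 98 → best response Down.
Player A against (P, B): payoffs 91, 18 → best response Up.
Player A against (Q, F): payoffs 92, 65 → best response Up.
Player A against (Q, B): payoffs 45, 79 → best response Down.
Player B against (Up, F): payoffs 88, 69 → best response P.
Player B against (Up, B): payoffs 48, 13 → best response P.
Player B against (Down, F): payoffs 45, 97 → best response Q.
Player B against (Down, B): payoffs 39, 66 → best response Q.
Player C against (Up, P): payoffs 29, 22 → best response F.
Player C against (Up, Q): payoffs 56, 62 → best response B.
Player C against (Down, P): payoffs 13, 20 → best response B.
Player C against (Down, Q): payoffs 93, 89 → best response F.
No profile is a mutual best response for all players.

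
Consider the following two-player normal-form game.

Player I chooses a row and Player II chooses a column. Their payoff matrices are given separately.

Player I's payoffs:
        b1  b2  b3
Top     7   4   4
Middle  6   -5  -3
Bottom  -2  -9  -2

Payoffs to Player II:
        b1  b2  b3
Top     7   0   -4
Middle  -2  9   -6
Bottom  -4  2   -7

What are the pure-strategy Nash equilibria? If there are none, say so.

For each player, find the best response to each opponent profile; mutual best responses are the pure NE.
Player I against b1: payoffs 7, 6, -2 → best response Top.
Player I against b2: payoffs 4, -5, -9 → best response Top.
Player I against b3: payoffs 4, -3, -2 → best response Top.
Player II against Top: payoffs 7, 0, -4 → best response b1.
Player II against Middle: payoffs -2, 9, -6 → best response b2.
Player II against Bottom: payoffs -4, 2, -7 → best response b2.
Mutual best responses: (Top, b1).

Pure NE: (Top, b1)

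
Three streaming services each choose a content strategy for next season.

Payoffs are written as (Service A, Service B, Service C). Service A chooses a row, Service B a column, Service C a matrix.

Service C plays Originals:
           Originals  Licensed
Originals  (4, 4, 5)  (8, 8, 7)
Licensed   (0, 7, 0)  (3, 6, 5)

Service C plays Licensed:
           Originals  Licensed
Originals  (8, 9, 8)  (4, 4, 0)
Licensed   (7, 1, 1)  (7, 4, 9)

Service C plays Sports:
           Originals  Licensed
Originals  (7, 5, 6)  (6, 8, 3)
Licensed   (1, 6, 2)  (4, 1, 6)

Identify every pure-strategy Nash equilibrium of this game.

(Originals, Originals, Originals): Service B can switch to Licensed (4 → 8). Not NE.
(Originals, Originals, Licensed): Service A gets 8, best alternative 7; Service B gets 9, best alternative 4; Service C gets 8, best alternative 6. No profitable deviation — NE.
(Originals, Originals, Sports): Service B can switch to Licensed (5 → 8). Not NE.
(Originals, Licensed, Originals): Service A gets 8, best alternative 3; Service B gets 8, best alternative 4; Service C gets 7, best alternative 3. No profitable deviation — NE.
(Originals, Licensed, Licensed): Service A can switch to Licensed (4 → 7). Not NE.
(Originals, Licensed, Sports): Service C can switch to Originals (3 → 7). Not NE.
(Licensed, Originals, Originals): Service A can switch to Originals (0 → 4). Not NE.
(Licensed, Originals, Licensed): Service A can switch to Originals (7 → 8). Not NE.
(Licensed, Licensed, Licensed): Service A gets 7, best alternative 4; Service B gets 4, best alternative 1; Service C gets 9, best alternative 6. No profitable deviation — NE.
(The remaining 3 profiles each have a profitable deviation by the same check.)

(Originals, Originals, Licensed); (Originals, Licensed, Originals); (Licensed, Licensed, Licensed)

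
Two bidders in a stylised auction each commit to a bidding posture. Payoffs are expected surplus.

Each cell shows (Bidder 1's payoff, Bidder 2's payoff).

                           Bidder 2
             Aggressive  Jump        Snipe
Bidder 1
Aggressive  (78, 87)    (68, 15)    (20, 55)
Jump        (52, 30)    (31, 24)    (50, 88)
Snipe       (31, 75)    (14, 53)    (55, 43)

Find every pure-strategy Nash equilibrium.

(Aggressive, Aggressive): Bidder 1 gets 78, best alternative 52; Bidder 2 gets 87, best alternative 55. No profitable deviation — NE.
(Aggressive, Jump): Bidder 2 can switch to Aggressive (15 → 87). Not NE.
(Aggressive, Snipe): Bidder 1 can switch to Jump (20 → 50). Not NE.
(Jump, Aggressive): Bidder 1 can switch to Aggressive (52 → 78). Not NE.
(Jump, Jump): Bidder 1 can switch to Aggressive (31 → 68). Not NE.
(Jump, Snipe): Bidder 1 can switch to Snipe (50 → 55). Not NE.
(Snipe, Aggressive): Bidder 1 can switch to Aggressive (31 → 78). Not NE.
(Snipe, Jump): Bidder 1 can switch to Aggressive (14 → 68). Not NE.
(Snipe, Snipe): Bidder 2 can switch to Aggressive (43 → 75). Not NE.

(Aggressive, Aggressive)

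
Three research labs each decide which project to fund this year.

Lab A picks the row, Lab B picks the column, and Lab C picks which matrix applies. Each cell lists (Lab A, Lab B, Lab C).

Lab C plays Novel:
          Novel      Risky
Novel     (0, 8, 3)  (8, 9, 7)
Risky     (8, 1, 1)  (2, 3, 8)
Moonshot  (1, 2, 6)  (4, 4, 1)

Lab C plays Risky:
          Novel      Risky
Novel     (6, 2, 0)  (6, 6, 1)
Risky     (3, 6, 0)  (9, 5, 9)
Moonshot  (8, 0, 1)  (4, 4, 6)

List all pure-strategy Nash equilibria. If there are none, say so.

For each strategy profile, look for a profitable unilateral deviation.
(Novel, Novel, Novel): Lab A can switch to Risky (0 → 8). Not NE.
(Novel, Novel, Risky): Lab A can switch to Moonshot (6 → 8). Not NE.
(Novel, Risky, Novel): Lab A gets 8, best alternative 4; Lab B gets 9, best alternative 8; Lab C gets 7, best alternative 1. No profitable deviation — NE.
(Novel, Risky, Risky): Lab A can switch to Risky (6 → 9). Not NE.
(Risky, Novel, Novel): Lab B can switch to Risky (1 → 3). Not NE.
(Risky, Novel, Risky): Lab A can switch to Novel (3 → 6). Not NE.
(Risky, Risky, Novel): Lab A can switch to Novel (2 → 8). Not NE.
(The remaining 5 profiles each have a profitable deviation by the same check.)

Pure NE: (Novel, Risky, Novel)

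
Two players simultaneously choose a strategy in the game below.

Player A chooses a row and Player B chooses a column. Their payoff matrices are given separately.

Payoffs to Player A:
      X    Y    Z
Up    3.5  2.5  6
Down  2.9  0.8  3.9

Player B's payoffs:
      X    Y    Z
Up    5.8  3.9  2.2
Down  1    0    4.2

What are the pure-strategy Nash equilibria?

The unique pure-strategy Nash equilibrium is (Up, X).

Mark each player's best response to every combination of opponents' strategies; a profile where every player is best-responding is a pure Nash equilibrium.
Player A against X: payoffs 3.5, 2.9 → best response Up.
Player A against Y: payoffs 2.5, 0.8 → best response Up.
Player A against Z: payoffs 6, 3.9 → best response Up.
Player B against Up: payoffs 5.8, 3.9, 2.2 → best response X.
Player B against Down: payoffs 1, 0, 4.2 → best response Z.
Mutual best responses: (Up, X).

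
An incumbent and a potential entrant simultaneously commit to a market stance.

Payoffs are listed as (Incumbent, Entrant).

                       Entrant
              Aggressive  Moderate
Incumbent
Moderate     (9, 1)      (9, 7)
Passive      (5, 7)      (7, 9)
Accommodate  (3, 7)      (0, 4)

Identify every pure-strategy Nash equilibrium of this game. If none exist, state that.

(Moderate, Moderate)

Check each profile: it is a Nash equilibrium iff no player can strictly gain by switching unilaterally.
(Moderate, Aggressive): Entrant can switch to Moderate (1 → 7). Not NE.
(Moderate, Moderate): Incumbent gets 9, best alternative 7; Entrant gets 7, best alternative 1. No profitable deviation — NE.
(Passive, Aggressive): Incumbent can switch to Moderate (5 → 9). Not NE.
(Passive, Moderate): Incumbent can switch to Moderate (7 → 9). Not NE.
(Accommodate, Aggressive): Incumbent can switch to Moderate (3 → 9). Not NE.
(Accommodate, Moderate): Incumbent can switch to Moderate (0 → 9). Not NE.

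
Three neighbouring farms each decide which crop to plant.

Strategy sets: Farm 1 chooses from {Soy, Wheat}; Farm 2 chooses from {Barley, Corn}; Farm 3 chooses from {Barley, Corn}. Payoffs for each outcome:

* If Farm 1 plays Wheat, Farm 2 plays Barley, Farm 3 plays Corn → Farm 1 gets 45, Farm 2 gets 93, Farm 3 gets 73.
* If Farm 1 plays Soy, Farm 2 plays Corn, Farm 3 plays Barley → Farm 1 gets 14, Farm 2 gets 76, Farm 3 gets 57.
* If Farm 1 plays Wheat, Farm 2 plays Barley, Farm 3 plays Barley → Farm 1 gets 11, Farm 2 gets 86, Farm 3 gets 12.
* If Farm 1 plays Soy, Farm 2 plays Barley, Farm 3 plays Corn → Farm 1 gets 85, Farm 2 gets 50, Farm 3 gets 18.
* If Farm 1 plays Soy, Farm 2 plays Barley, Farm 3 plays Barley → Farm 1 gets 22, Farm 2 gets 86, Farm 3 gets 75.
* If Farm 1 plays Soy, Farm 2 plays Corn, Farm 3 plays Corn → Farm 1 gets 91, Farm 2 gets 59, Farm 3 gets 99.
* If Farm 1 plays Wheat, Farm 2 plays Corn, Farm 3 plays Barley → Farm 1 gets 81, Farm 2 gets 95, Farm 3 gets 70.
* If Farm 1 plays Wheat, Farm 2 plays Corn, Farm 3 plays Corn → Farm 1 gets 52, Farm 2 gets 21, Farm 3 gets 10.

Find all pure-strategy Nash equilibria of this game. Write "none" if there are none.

(Soy, Barley, Barley) and (Soy, Corn, Corn) and (Wheat, Corn, Barley)

Farm 1 against (Barley, Barley): payoffs 22, 11 → best response Soy.
Farm 1 against (Barley, Corn): payoffs 85, 45 → best response Soy.
Farm 1 against (Corn, Barley): payoffs 14, 81 → best response Wheat.
Farm 1 against (Corn, Corn): payoffs 91, 52 → best response Soy.
Farm 2 against (Soy, Barley): payoffs 86, 76 → best response Barley.
Farm 2 against (Soy, Corn): payoffs 50, 59 → best response Corn.
Farm 2 against (Wheat, Barley): payoffs 86, 95 → best response Corn.
Farm 2 against (Wheat, Corn): payoffs 93, 21 → best response Barley.
Farm 3 against (Soy, Barley): payoffs 75, 18 → best response Barley.
Farm 3 against (Soy, Corn): payoffs 57, 99 → best response Corn.
Farm 3 against (Wheat, Barley): payoffs 12, 73 → best response Corn.
Farm 3 against (Wheat, Corn): payoffs 70, 10 → best response Barley.
Mutual best responses: (Soy, Barley, Barley); (Soy, Corn, Corn); (Wheat, Corn, Barley).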